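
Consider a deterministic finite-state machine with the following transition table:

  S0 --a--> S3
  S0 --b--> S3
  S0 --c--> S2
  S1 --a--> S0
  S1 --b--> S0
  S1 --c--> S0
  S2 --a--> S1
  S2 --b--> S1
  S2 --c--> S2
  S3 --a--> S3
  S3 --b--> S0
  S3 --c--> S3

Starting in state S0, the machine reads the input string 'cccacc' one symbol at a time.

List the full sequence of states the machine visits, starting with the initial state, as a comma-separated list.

Answer: S0, S2, S2, S2, S1, S0, S2

Derivation:
Start: S0
  read 'c': S0 --c--> S2
  read 'c': S2 --c--> S2
  read 'c': S2 --c--> S2
  read 'a': S2 --a--> S1
  read 'c': S1 --c--> S0
  read 'c': S0 --c--> S2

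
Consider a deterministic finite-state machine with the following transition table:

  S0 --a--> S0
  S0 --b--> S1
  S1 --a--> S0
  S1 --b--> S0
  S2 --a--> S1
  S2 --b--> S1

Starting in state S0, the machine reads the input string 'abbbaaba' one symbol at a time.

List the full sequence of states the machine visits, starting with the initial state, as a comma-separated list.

Answer: S0, S0, S1, S0, S1, S0, S0, S1, S0

Derivation:
Start: S0
  read 'a': S0 --a--> S0
  read 'b': S0 --b--> S1
  read 'b': S1 --b--> S0
  read 'b': S0 --b--> S1
  read 'a': S1 --a--> S0
  read 'a': S0 --a--> S0
  read 'b': S0 --b--> S1
  read 'a': S1 --a--> S0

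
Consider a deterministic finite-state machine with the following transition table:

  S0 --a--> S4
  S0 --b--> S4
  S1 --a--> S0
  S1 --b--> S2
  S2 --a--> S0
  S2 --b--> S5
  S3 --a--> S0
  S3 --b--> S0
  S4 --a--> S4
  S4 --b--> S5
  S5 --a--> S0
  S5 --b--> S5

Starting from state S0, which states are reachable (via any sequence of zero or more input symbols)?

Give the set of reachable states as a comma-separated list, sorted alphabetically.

Answer: S0, S4, S5

Derivation:
BFS from S0:
  visit S0: S0--a-->S4 (new), S0--b-->S4 (seen)
  visit S4: S4--a-->S4 (seen), S4--b-->S5 (new)
  visit S5: S5--a-->S0 (seen), S5--b-->S5 (seen)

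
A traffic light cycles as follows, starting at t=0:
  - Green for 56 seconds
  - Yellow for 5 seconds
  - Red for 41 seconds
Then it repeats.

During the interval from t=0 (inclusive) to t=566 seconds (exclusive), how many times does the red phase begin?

Cycle = 56+5+41 = 102s
red phase starts at t = k*102 + 61 for k=0,1,2,...
Need k*102+61 < 566 → k < 4.951
k ∈ {0, ..., 4} → 5 starts

Answer: 5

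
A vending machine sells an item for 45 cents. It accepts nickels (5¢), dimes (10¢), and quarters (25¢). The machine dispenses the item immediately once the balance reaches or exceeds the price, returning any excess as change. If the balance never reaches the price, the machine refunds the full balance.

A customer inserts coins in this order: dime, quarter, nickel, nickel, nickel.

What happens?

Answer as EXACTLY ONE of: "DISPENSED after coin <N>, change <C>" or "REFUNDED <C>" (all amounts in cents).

Answer: DISPENSED after coin 4, change 0

Derivation:
Price: 45¢
Coin 1 (dime, 10¢): balance = 10¢
Coin 2 (quarter, 25¢): balance = 35¢
Coin 3 (nickel, 5¢): balance = 40¢
Coin 4 (nickel, 5¢): balance = 45¢
  → balance >= price → DISPENSE, change = 45 - 45 = 0¢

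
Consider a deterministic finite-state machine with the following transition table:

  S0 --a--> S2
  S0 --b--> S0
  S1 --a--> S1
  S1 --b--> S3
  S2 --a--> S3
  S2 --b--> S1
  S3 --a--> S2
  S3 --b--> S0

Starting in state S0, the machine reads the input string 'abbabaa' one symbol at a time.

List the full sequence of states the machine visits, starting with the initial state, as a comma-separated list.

Start: S0
  read 'a': S0 --a--> S2
  read 'b': S2 --b--> S1
  read 'b': S1 --b--> S3
  read 'a': S3 --a--> S2
  read 'b': S2 --b--> S1
  read 'a': S1 --a--> S1
  read 'a': S1 --a--> S1

Answer: S0, S2, S1, S3, S2, S1, S1, S1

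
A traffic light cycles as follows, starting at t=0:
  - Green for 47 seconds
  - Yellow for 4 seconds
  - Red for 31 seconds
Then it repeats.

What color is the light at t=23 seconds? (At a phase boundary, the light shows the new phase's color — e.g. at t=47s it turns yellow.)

Answer: green

Derivation:
Cycle length = 47 + 4 + 31 = 82s
t = 23, phase_t = 23 mod 82 = 23
23 < 47 (green end) → GREEN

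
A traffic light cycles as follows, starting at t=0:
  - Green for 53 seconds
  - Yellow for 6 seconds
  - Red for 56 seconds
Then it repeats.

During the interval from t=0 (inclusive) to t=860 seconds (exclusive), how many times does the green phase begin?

Answer: 8

Derivation:
Cycle = 53+6+56 = 115s
green phase starts at t = k*115 + 0 for k=0,1,2,...
Need k*115+0 < 860 → k < 7.478
k ∈ {0, ..., 7} → 8 starts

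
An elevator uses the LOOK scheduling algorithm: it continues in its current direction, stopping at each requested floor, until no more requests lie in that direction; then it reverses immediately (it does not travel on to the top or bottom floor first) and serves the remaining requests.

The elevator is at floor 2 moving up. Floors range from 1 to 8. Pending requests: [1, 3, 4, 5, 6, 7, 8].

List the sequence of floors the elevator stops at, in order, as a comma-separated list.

Answer: 3, 4, 5, 6, 7, 8, 1

Derivation:
Current: 2, moving UP
Serve above first (ascending): [3, 4, 5, 6, 7, 8]
Then reverse, serve below (descending): [1]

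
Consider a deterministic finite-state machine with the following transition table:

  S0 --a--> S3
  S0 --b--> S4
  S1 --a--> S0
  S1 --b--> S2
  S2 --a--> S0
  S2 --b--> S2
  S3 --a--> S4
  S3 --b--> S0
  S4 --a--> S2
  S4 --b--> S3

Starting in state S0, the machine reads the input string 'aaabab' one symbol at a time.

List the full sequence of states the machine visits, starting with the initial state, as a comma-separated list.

Start: S0
  read 'a': S0 --a--> S3
  read 'a': S3 --a--> S4
  read 'a': S4 --a--> S2
  read 'b': S2 --b--> S2
  read 'a': S2 --a--> S0
  read 'b': S0 --b--> S4

Answer: S0, S3, S4, S2, S2, S0, S4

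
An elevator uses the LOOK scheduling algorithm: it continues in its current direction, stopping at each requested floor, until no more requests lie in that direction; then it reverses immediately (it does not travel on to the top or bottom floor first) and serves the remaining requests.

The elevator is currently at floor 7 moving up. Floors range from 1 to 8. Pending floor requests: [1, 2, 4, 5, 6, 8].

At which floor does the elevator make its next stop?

Current floor: 7, direction: up
Requests above: [8]
Requests below: [1, 2, 4, 5, 6]
Moving up and requests lie above → nearest above is min([8]) = 8

Answer: 8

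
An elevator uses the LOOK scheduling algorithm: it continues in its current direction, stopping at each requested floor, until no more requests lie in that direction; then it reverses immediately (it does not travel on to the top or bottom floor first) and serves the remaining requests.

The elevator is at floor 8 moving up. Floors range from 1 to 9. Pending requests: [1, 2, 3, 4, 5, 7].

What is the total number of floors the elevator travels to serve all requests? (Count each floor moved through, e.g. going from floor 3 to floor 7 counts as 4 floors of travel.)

Answer: 7

Derivation:
Start at floor 8 moving up, LOOK stop order: [7, 5, 4, 3, 2, 1]
  8 → 7: |7-8| = 1, total = 1
  7 → 5: |5-7| = 2, total = 3
  5 → 4: |4-5| = 1, total = 4
  4 → 3: |3-4| = 1, total = 5
  3 → 2: |2-3| = 1, total = 6
  2 → 1: |1-2| = 1, total = 7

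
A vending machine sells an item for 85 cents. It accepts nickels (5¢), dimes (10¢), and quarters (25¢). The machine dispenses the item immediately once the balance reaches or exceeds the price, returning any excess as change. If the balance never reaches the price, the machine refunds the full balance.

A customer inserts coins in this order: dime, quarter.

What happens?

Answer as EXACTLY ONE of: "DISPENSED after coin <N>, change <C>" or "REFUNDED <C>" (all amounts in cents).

Answer: REFUNDED 35

Derivation:
Price: 85¢
Coin 1 (dime, 10¢): balance = 10¢
Coin 2 (quarter, 25¢): balance = 35¢
All coins inserted, balance 35¢ < price 85¢ → REFUND 35¢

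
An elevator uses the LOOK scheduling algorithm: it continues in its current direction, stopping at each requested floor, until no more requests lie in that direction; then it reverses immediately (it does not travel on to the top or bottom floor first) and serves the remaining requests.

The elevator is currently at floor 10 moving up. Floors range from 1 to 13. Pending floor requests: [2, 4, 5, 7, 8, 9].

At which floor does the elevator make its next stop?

Current floor: 10, direction: up
Requests above: []
Requests below: [2, 4, 5, 7, 8, 9]
Moving up but no requests above → reverse; nearest below is max([2, 4, 5, 7, 8, 9]) = 9

Answer: 9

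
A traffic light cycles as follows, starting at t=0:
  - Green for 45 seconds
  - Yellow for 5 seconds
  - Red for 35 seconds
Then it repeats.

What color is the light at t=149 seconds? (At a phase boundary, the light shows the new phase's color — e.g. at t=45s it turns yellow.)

Cycle length = 45 + 5 + 35 = 85s
t = 149, phase_t = 149 mod 85 = 64
64 >= 50 → RED

Answer: red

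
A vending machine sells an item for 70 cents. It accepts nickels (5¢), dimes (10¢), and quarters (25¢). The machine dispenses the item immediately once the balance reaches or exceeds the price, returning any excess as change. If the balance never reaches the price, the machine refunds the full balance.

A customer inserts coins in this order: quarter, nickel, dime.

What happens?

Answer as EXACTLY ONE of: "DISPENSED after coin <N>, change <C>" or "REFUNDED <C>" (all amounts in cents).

Price: 70¢
Coin 1 (quarter, 25¢): balance = 25¢
Coin 2 (nickel, 5¢): balance = 30¢
Coin 3 (dime, 10¢): balance = 40¢
All coins inserted, balance 40¢ < price 70¢ → REFUND 40¢

Answer: REFUNDED 40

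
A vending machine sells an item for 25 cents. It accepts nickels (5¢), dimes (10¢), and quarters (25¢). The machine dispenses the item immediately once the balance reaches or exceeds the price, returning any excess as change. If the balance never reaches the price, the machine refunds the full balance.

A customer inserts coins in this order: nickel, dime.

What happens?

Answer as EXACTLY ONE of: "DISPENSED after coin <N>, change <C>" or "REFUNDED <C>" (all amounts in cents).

Answer: REFUNDED 15

Derivation:
Price: 25¢
Coin 1 (nickel, 5¢): balance = 5¢
Coin 2 (dime, 10¢): balance = 15¢
All coins inserted, balance 15¢ < price 25¢ → REFUND 15¢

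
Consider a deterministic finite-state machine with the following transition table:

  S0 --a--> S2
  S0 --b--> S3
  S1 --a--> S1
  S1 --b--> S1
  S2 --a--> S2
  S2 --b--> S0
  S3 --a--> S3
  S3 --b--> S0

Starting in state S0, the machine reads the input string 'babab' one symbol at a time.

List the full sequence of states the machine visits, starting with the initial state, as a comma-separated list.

Start: S0
  read 'b': S0 --b--> S3
  read 'a': S3 --a--> S3
  read 'b': S3 --b--> S0
  read 'a': S0 --a--> S2
  read 'b': S2 --b--> S0

Answer: S0, S3, S3, S0, S2, S0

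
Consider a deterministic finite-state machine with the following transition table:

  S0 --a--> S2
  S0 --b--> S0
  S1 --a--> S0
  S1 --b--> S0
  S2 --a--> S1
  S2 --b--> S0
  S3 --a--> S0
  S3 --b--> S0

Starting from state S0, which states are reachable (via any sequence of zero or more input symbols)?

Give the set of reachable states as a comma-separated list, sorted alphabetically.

BFS from S0:
  visit S0: S0--a-->S2 (new), S0--b-->S0 (seen)
  visit S2: S2--a-->S1 (new), S2--b-->S0 (seen)
  visit S1: S1--a-->S0 (seen), S1--b-->S0 (seen)

Answer: S0, S1, S2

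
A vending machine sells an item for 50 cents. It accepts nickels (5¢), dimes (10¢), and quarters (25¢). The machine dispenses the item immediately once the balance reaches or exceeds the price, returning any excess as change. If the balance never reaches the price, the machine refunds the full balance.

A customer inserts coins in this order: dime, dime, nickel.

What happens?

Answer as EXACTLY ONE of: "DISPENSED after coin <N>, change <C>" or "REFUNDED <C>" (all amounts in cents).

Answer: REFUNDED 25

Derivation:
Price: 50¢
Coin 1 (dime, 10¢): balance = 10¢
Coin 2 (dime, 10¢): balance = 20¢
Coin 3 (nickel, 5¢): balance = 25¢
All coins inserted, balance 25¢ < price 50¢ → REFUND 25¢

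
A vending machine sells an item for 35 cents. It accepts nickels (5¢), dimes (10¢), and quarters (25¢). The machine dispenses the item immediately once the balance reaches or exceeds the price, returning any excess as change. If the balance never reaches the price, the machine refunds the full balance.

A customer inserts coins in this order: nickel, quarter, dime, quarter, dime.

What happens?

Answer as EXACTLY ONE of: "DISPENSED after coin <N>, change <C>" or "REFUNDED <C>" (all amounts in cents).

Answer: DISPENSED after coin 3, change 5

Derivation:
Price: 35¢
Coin 1 (nickel, 5¢): balance = 5¢
Coin 2 (quarter, 25¢): balance = 30¢
Coin 3 (dime, 10¢): balance = 40¢
  → balance >= price → DISPENSE, change = 40 - 35 = 5¢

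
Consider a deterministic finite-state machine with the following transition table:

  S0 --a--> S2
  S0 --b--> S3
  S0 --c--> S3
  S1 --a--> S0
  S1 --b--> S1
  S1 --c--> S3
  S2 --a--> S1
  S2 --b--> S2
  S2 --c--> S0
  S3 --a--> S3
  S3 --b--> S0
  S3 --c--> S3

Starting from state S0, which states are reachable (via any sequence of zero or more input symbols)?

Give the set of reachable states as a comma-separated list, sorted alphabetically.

BFS from S0:
  visit S0: S0--a-->S2 (new), S0--b-->S3 (new), S0--c-->S3 (seen)
  visit S2: S2--a-->S1 (new), S2--b-->S2 (seen), S2--c-->S0 (seen)
  visit S3: S3--a-->S3 (seen), S3--b-->S0 (seen), S3--c-->S3 (seen)
  visit S1: S1--a-->S0 (seen), S1--b-->S1 (seen), S1--c-->S3 (seen)

Answer: S0, S1, S2, S3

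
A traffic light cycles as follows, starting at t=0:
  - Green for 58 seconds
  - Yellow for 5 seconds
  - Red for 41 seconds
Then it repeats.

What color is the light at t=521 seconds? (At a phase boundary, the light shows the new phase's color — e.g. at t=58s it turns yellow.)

Cycle length = 58 + 5 + 41 = 104s
t = 521, phase_t = 521 mod 104 = 1
1 < 58 (green end) → GREEN

Answer: green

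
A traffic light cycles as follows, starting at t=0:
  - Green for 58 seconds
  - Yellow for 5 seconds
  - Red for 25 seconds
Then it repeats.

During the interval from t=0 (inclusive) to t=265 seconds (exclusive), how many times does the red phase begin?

Answer: 3

Derivation:
Cycle = 58+5+25 = 88s
red phase starts at t = k*88 + 63 for k=0,1,2,...
Need k*88+63 < 265 → k < 2.295
k ∈ {0, ..., 2} → 3 starts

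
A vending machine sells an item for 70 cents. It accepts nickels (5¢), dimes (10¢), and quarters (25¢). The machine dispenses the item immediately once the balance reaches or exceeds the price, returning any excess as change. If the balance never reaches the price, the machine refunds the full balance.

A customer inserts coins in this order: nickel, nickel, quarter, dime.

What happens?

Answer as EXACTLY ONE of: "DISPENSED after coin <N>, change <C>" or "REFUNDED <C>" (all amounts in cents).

Answer: REFUNDED 45

Derivation:
Price: 70¢
Coin 1 (nickel, 5¢): balance = 5¢
Coin 2 (nickel, 5¢): balance = 10¢
Coin 3 (quarter, 25¢): balance = 35¢
Coin 4 (dime, 10¢): balance = 45¢
All coins inserted, balance 45¢ < price 70¢ → REFUND 45¢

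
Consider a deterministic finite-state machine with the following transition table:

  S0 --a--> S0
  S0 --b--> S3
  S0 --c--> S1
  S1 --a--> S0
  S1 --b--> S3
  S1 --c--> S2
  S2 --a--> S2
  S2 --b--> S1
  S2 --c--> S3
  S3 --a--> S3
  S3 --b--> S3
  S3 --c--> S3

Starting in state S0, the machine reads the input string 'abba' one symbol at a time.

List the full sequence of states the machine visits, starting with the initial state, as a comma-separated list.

Answer: S0, S0, S3, S3, S3

Derivation:
Start: S0
  read 'a': S0 --a--> S0
  read 'b': S0 --b--> S3
  read 'b': S3 --b--> S3
  read 'a': S3 --a--> S3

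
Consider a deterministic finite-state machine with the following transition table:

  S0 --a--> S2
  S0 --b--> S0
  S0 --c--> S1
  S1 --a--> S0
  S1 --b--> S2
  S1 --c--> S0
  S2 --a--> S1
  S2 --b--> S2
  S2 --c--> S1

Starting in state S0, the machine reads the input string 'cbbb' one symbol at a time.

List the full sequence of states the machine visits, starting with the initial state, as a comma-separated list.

Answer: S0, S1, S2, S2, S2

Derivation:
Start: S0
  read 'c': S0 --c--> S1
  read 'b': S1 --b--> S2
  read 'b': S2 --b--> S2
  read 'b': S2 --b--> S2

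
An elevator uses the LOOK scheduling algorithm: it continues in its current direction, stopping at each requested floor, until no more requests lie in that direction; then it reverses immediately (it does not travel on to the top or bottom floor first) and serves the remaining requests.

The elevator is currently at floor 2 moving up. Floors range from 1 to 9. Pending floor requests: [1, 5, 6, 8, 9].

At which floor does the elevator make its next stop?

Answer: 5

Derivation:
Current floor: 2, direction: up
Requests above: [5, 6, 8, 9]
Requests below: [1]
Moving up and requests lie above → nearest above is min([5, 6, 8, 9]) = 5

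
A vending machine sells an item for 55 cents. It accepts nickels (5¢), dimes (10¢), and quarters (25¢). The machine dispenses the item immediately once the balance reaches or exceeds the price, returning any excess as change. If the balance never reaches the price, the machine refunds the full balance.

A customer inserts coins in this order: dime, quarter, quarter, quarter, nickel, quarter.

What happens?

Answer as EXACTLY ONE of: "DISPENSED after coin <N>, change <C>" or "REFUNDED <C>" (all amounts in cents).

Price: 55¢
Coin 1 (dime, 10¢): balance = 10¢
Coin 2 (quarter, 25¢): balance = 35¢
Coin 3 (quarter, 25¢): balance = 60¢
  → balance >= price → DISPENSE, change = 60 - 55 = 5¢

Answer: DISPENSED after coin 3, change 5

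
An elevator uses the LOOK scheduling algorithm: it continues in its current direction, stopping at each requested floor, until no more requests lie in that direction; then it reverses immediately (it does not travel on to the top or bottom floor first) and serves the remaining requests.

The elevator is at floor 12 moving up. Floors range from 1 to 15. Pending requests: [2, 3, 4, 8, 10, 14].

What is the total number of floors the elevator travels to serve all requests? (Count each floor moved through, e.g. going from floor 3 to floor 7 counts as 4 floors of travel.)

Start at floor 12 moving up, LOOK stop order: [14, 10, 8, 4, 3, 2]
  12 → 14: |14-12| = 2, total = 2
  14 → 10: |10-14| = 4, total = 6
  10 → 8: |8-10| = 2, total = 8
  8 → 4: |4-8| = 4, total = 12
  4 → 3: |3-4| = 1, total = 13
  3 → 2: |2-3| = 1, total = 14

Answer: 14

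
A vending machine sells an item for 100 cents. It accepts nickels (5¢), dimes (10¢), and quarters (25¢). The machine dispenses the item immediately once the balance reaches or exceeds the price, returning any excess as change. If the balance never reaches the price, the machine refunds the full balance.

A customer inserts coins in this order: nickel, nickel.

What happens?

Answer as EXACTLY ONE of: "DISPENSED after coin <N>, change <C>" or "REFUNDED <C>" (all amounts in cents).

Price: 100¢
Coin 1 (nickel, 5¢): balance = 5¢
Coin 2 (nickel, 5¢): balance = 10¢
All coins inserted, balance 10¢ < price 100¢ → REFUND 10¢

Answer: REFUNDED 10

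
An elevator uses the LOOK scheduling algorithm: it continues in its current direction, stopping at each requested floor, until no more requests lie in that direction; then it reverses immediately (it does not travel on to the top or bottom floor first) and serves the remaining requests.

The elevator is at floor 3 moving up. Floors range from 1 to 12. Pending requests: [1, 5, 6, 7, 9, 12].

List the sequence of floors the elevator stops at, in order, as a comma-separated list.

Current: 3, moving UP
Serve above first (ascending): [5, 6, 7, 9, 12]
Then reverse, serve below (descending): [1]

Answer: 5, 6, 7, 9, 12, 1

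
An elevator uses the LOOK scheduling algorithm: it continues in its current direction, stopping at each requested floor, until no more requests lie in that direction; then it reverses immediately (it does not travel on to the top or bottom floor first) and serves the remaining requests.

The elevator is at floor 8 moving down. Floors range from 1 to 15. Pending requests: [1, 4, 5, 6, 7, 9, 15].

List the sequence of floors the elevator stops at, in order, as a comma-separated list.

Current: 8, moving DOWN
Serve below first (descending): [7, 6, 5, 4, 1]
Then reverse, serve above (ascending): [9, 15]

Answer: 7, 6, 5, 4, 1, 9, 15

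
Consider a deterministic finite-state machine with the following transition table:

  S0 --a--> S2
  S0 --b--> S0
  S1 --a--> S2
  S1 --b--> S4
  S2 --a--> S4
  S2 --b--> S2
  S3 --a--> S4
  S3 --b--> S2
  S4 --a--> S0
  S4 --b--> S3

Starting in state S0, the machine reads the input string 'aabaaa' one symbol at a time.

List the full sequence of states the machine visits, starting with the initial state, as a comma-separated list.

Answer: S0, S2, S4, S3, S4, S0, S2

Derivation:
Start: S0
  read 'a': S0 --a--> S2
  read 'a': S2 --a--> S4
  read 'b': S4 --b--> S3
  read 'a': S3 --a--> S4
  read 'a': S4 --a--> S0
  read 'a': S0 --a--> S2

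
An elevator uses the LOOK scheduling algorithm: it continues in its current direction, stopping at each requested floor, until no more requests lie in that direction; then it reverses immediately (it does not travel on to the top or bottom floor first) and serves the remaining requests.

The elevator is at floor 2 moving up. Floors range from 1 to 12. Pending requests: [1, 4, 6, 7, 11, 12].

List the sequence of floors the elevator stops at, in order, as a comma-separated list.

Answer: 4, 6, 7, 11, 12, 1

Derivation:
Current: 2, moving UP
Serve above first (ascending): [4, 6, 7, 11, 12]
Then reverse, serve below (descending): [1]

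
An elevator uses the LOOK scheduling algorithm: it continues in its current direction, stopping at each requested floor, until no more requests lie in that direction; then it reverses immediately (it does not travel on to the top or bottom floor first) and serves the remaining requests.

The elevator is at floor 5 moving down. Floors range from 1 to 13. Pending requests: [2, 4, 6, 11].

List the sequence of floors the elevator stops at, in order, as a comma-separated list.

Current: 5, moving DOWN
Serve below first (descending): [4, 2]
Then reverse, serve above (ascending): [6, 11]

Answer: 4, 2, 6, 11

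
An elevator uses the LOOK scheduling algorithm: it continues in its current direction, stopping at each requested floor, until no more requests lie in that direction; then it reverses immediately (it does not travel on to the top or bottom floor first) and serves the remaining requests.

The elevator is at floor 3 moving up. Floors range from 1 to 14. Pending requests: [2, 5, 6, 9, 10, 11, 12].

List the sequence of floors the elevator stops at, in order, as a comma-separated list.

Current: 3, moving UP
Serve above first (ascending): [5, 6, 9, 10, 11, 12]
Then reverse, serve below (descending): [2]

Answer: 5, 6, 9, 10, 11, 12, 2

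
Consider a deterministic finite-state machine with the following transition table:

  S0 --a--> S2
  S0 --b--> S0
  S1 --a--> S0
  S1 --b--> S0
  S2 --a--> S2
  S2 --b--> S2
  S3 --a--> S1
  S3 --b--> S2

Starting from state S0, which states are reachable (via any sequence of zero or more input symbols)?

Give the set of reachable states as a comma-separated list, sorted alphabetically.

Answer: S0, S2

Derivation:
BFS from S0:
  visit S0: S0--a-->S2 (new), S0--b-->S0 (seen)
  visit S2: S2--a-->S2 (seen), S2--b-->S2 (seen)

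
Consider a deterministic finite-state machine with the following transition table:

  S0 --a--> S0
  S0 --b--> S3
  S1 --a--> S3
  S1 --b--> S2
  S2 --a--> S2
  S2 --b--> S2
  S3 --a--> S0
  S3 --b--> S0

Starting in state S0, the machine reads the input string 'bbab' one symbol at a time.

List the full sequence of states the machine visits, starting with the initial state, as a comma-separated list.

Answer: S0, S3, S0, S0, S3

Derivation:
Start: S0
  read 'b': S0 --b--> S3
  read 'b': S3 --b--> S0
  read 'a': S0 --a--> S0
  read 'b': S0 --b--> S3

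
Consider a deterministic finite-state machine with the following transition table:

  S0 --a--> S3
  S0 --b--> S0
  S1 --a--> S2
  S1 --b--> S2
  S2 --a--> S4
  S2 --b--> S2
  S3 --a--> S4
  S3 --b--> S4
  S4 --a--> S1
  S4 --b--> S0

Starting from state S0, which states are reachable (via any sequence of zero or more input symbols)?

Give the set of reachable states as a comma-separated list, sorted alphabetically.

Answer: S0, S1, S2, S3, S4

Derivation:
BFS from S0:
  visit S0: S0--a-->S3 (new), S0--b-->S0 (seen)
  visit S3: S3--a-->S4 (new), S3--b-->S4 (seen)
  visit S4: S4--a-->S1 (new), S4--b-->S0 (seen)
  visit S1: S1--a-->S2 (new), S1--b-->S2 (seen)
  visit S2: S2--a-->S4 (seen), S2--b-->S2 (seen)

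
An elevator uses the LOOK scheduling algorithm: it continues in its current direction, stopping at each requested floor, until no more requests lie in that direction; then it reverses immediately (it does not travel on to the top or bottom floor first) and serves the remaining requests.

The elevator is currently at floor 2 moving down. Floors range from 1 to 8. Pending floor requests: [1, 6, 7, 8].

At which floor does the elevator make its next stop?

Answer: 1

Derivation:
Current floor: 2, direction: down
Requests above: [6, 7, 8]
Requests below: [1]
Moving down and requests lie below → nearest below is max([1]) = 1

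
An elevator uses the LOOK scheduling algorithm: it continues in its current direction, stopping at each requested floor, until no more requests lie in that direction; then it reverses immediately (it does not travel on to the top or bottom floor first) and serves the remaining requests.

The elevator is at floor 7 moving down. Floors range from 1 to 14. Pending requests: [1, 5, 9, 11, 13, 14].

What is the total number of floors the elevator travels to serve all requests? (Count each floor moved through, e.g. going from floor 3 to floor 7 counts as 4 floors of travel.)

Start at floor 7 moving down, LOOK stop order: [5, 1, 9, 11, 13, 14]
  7 → 5: |5-7| = 2, total = 2
  5 → 1: |1-5| = 4, total = 6
  1 → 9: |9-1| = 8, total = 14
  9 → 11: |11-9| = 2, total = 16
  11 → 13: |13-11| = 2, total = 18
  13 → 14: |14-13| = 1, total = 19

Answer: 19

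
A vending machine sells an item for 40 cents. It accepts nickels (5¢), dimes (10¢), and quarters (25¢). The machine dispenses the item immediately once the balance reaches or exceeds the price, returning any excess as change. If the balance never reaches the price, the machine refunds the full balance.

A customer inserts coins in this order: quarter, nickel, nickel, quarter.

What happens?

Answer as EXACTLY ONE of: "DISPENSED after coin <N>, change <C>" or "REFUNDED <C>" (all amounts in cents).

Price: 40¢
Coin 1 (quarter, 25¢): balance = 25¢
Coin 2 (nickel, 5¢): balance = 30¢
Coin 3 (nickel, 5¢): balance = 35¢
Coin 4 (quarter, 25¢): balance = 60¢
  → balance >= price → DISPENSE, change = 60 - 40 = 20¢

Answer: DISPENSED after coin 4, change 20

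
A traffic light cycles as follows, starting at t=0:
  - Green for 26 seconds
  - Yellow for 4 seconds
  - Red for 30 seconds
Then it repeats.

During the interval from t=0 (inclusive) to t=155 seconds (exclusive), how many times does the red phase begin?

Answer: 3

Derivation:
Cycle = 26+4+30 = 60s
red phase starts at t = k*60 + 30 for k=0,1,2,...
Need k*60+30 < 155 → k < 2.083
k ∈ {0, ..., 2} → 3 starts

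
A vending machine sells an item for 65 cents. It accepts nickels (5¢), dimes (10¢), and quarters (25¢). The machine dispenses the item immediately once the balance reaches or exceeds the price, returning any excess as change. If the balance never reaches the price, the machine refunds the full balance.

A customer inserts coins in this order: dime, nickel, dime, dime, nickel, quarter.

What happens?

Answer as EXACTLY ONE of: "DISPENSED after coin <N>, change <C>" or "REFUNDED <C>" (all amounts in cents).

Answer: DISPENSED after coin 6, change 0

Derivation:
Price: 65¢
Coin 1 (dime, 10¢): balance = 10¢
Coin 2 (nickel, 5¢): balance = 15¢
Coin 3 (dime, 10¢): balance = 25¢
Coin 4 (dime, 10¢): balance = 35¢
Coin 5 (nickel, 5¢): balance = 40¢
Coin 6 (quarter, 25¢): balance = 65¢
  → balance >= price → DISPENSE, change = 65 - 65 = 0¢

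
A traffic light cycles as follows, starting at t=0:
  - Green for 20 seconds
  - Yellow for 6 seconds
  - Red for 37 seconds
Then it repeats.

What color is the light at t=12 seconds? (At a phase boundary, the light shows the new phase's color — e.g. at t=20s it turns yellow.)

Answer: green

Derivation:
Cycle length = 20 + 6 + 37 = 63s
t = 12, phase_t = 12 mod 63 = 12
12 < 20 (green end) → GREEN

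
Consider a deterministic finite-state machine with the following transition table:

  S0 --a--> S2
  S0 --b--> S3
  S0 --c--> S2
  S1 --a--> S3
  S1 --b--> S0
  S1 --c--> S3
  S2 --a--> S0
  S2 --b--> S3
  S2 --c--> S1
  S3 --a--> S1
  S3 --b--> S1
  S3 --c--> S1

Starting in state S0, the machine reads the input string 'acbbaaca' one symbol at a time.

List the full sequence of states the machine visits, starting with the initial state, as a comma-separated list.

Answer: S0, S2, S1, S0, S3, S1, S3, S1, S3

Derivation:
Start: S0
  read 'a': S0 --a--> S2
  read 'c': S2 --c--> S1
  read 'b': S1 --b--> S0
  read 'b': S0 --b--> S3
  read 'a': S3 --a--> S1
  read 'a': S1 --a--> S3
  read 'c': S3 --c--> S1
  read 'a': S1 --a--> S3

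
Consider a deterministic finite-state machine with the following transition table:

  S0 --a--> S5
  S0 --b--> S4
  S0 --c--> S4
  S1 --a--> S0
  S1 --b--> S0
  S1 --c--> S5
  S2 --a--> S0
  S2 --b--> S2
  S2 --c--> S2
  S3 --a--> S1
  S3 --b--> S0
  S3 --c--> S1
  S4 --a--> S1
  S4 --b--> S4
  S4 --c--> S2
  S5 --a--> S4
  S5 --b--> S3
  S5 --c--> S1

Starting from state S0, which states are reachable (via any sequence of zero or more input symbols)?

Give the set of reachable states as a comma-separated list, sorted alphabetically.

Answer: S0, S1, S2, S3, S4, S5

Derivation:
BFS from S0:
  visit S0: S0--a-->S5 (new), S0--b-->S4 (new), S0--c-->S4 (seen)
  visit S5: S5--a-->S4 (seen), S5--b-->S3 (new), S5--c-->S1 (new)
  visit S4: S4--a-->S1 (seen), S4--b-->S4 (seen), S4--c-->S2 (new)
  visit S3: S3--a-->S1 (seen), S3--b-->S0 (seen), S3--c-->S1 (seen)
  visit S1: S1--a-->S0 (seen), S1--b-->S0 (seen), S1--c-->S5 (seen)
  visit S2: S2--a-->S0 (seen), S2--b-->S2 (seen), S2--c-->S2 (seen)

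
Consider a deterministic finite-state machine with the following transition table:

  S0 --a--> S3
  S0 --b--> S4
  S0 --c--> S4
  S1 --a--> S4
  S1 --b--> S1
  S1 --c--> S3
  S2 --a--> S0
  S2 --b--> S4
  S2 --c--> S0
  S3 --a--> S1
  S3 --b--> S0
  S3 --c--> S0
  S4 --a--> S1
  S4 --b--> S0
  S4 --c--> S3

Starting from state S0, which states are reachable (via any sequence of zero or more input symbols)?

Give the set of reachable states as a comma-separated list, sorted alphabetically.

BFS from S0:
  visit S0: S0--a-->S3 (new), S0--b-->S4 (new), S0--c-->S4 (seen)
  visit S3: S3--a-->S1 (new), S3--b-->S0 (seen), S3--c-->S0 (seen)
  visit S4: S4--a-->S1 (seen), S4--b-->S0 (seen), S4--c-->S3 (seen)
  visit S1: S1--a-->S4 (seen), S1--b-->S1 (seen), S1--c-->S3 (seen)

Answer: S0, S1, S3, S4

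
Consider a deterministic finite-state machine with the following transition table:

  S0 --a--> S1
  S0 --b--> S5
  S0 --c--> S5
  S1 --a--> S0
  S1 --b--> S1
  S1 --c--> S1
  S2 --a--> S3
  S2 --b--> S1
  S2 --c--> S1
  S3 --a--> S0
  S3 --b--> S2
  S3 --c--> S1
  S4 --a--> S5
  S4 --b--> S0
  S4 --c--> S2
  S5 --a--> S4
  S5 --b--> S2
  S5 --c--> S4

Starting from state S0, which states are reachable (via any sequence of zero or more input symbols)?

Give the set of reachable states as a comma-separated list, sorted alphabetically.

BFS from S0:
  visit S0: S0--a-->S1 (new), S0--b-->S5 (new), S0--c-->S5 (seen)
  visit S1: S1--a-->S0 (seen), S1--b-->S1 (seen), S1--c-->S1 (seen)
  visit S5: S5--a-->S4 (new), S5--b-->S2 (new), S5--c-->S4 (seen)
  visit S4: S4--a-->S5 (seen), S4--b-->S0 (seen), S4--c-->S2 (seen)
  visit S2: S2--a-->S3 (new), S2--b-->S1 (seen), S2--c-->S1 (seen)
  visit S3: S3--a-->S0 (seen), S3--b-->S2 (seen), S3--c-->S1 (seen)

Answer: S0, S1, S2, S3, S4, S5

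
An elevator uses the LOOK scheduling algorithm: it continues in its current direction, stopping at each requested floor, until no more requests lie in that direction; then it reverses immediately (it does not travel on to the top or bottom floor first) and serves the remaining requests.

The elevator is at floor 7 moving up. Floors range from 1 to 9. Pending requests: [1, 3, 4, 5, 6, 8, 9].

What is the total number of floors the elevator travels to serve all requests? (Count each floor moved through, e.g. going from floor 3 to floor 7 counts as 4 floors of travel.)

Answer: 10

Derivation:
Start at floor 7 moving up, LOOK stop order: [8, 9, 6, 5, 4, 3, 1]
  7 → 8: |8-7| = 1, total = 1
  8 → 9: |9-8| = 1, total = 2
  9 → 6: |6-9| = 3, total = 5
  6 → 5: |5-6| = 1, total = 6
  5 → 4: |4-5| = 1, total = 7
  4 → 3: |3-4| = 1, total = 8
  3 → 1: |1-3| = 2, total = 10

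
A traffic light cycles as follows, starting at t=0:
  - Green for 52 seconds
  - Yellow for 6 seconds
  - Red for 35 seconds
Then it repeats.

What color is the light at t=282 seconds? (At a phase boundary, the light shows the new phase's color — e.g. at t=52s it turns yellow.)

Cycle length = 52 + 6 + 35 = 93s
t = 282, phase_t = 282 mod 93 = 3
3 < 52 (green end) → GREEN

Answer: green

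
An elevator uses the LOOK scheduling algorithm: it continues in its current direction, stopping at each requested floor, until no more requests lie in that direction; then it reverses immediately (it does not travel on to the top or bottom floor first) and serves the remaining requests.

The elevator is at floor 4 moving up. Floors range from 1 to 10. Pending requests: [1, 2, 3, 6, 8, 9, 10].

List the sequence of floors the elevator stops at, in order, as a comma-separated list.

Current: 4, moving UP
Serve above first (ascending): [6, 8, 9, 10]
Then reverse, serve below (descending): [3, 2, 1]

Answer: 6, 8, 9, 10, 3, 2, 1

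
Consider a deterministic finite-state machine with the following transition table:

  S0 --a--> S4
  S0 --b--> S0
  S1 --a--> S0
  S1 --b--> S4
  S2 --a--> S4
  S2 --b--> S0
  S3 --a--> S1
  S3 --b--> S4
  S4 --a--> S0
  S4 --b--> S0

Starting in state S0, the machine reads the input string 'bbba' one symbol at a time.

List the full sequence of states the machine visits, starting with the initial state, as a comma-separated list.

Answer: S0, S0, S0, S0, S4

Derivation:
Start: S0
  read 'b': S0 --b--> S0
  read 'b': S0 --b--> S0
  read 'b': S0 --b--> S0
  read 'a': S0 --a--> S4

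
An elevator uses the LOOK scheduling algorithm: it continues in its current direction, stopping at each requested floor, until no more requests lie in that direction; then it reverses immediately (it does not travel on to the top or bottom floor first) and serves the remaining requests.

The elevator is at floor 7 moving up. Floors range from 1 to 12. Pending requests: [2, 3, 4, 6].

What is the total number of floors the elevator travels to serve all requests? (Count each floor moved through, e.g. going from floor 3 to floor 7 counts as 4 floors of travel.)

Start at floor 7 moving up, LOOK stop order: [6, 4, 3, 2]
  7 → 6: |6-7| = 1, total = 1
  6 → 4: |4-6| = 2, total = 3
  4 → 3: |3-4| = 1, total = 4
  3 → 2: |2-3| = 1, total = 5

Answer: 5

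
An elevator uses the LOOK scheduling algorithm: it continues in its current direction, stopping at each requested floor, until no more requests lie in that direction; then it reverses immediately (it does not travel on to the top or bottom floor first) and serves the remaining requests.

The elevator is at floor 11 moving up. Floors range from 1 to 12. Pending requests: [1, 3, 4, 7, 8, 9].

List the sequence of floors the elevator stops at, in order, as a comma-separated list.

Current: 11, moving UP
Serve above first (ascending): []
Then reverse, serve below (descending): [9, 8, 7, 4, 3, 1]

Answer: 9, 8, 7, 4, 3, 1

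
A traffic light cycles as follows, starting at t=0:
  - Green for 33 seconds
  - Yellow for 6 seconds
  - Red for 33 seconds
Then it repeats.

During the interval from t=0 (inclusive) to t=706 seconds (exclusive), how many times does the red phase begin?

Answer: 10

Derivation:
Cycle = 33+6+33 = 72s
red phase starts at t = k*72 + 39 for k=0,1,2,...
Need k*72+39 < 706 → k < 9.264
k ∈ {0, ..., 9} → 10 starts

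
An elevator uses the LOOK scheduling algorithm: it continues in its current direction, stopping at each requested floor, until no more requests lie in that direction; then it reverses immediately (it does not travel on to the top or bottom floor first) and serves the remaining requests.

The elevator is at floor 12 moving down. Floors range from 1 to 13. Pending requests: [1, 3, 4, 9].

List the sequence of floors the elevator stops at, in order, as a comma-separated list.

Current: 12, moving DOWN
Serve below first (descending): [9, 4, 3, 1]
Then reverse, serve above (ascending): []

Answer: 9, 4, 3, 1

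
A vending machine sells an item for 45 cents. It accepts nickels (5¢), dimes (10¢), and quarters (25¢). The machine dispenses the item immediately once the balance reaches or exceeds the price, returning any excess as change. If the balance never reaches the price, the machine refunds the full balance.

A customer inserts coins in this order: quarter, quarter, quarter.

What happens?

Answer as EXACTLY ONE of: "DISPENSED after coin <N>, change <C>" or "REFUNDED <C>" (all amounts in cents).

Price: 45¢
Coin 1 (quarter, 25¢): balance = 25¢
Coin 2 (quarter, 25¢): balance = 50¢
  → balance >= price → DISPENSE, change = 50 - 45 = 5¢

Answer: DISPENSED after coin 2, change 5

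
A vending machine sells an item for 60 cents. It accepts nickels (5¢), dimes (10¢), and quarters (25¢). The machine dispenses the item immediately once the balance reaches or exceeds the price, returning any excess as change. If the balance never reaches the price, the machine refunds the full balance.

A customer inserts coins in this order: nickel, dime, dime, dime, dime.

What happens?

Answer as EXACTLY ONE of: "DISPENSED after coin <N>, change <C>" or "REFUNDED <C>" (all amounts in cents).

Price: 60¢
Coin 1 (nickel, 5¢): balance = 5¢
Coin 2 (dime, 10¢): balance = 15¢
Coin 3 (dime, 10¢): balance = 25¢
Coin 4 (dime, 10¢): balance = 35¢
Coin 5 (dime, 10¢): balance = 45¢
All coins inserted, balance 45¢ < price 60¢ → REFUND 45¢

Answer: REFUNDED 45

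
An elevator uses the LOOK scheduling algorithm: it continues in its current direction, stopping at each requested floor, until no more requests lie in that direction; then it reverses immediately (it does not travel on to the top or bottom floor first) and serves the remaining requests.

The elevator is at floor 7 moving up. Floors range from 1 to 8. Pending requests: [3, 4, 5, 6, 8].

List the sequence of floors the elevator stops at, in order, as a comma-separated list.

Current: 7, moving UP
Serve above first (ascending): [8]
Then reverse, serve below (descending): [6, 5, 4, 3]

Answer: 8, 6, 5, 4, 3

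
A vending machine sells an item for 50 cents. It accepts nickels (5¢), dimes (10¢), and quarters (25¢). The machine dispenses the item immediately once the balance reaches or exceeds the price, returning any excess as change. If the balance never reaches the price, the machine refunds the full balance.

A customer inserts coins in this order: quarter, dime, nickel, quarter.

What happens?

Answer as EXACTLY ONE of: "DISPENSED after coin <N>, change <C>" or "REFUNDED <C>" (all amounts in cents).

Price: 50¢
Coin 1 (quarter, 25¢): balance = 25¢
Coin 2 (dime, 10¢): balance = 35¢
Coin 3 (nickel, 5¢): balance = 40¢
Coin 4 (quarter, 25¢): balance = 65¢
  → balance >= price → DISPENSE, change = 65 - 50 = 15¢

Answer: DISPENSED after coin 4, change 15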